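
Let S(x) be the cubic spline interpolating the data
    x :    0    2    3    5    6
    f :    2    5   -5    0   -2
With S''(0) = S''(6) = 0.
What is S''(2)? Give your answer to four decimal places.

-14.5806

Put M_i = S'' at the i-th knot. Here h = (2, 1, 2, 1) and Δ = (3/2, -10, 5/2, -2), so the interior equations h_(i-1)·M_(i-1) + 2(h_(i-1)+h_i)·M_i + h_i·M_(i+1) = 6(Δ_i − Δ_(i-1)) read
  2·M_0 + 6·M_1 + 1·M_2 = 6(Δ_1 - Δ_0) = -69
  1·M_1 + 6·M_2 + 2·M_3 = 6(Δ_2 - Δ_1) = 75
  2·M_2 + 6·M_3 + 1·M_4 = 6(Δ_3 - Δ_2) = -27
Natural end conditions: M_0 = M_4 = 0.
Forward elimination and back-substitution give M_0 = 0, M_1 = -452/31, M_2 = 573/31, M_3 = -661/62, M_4 = 0.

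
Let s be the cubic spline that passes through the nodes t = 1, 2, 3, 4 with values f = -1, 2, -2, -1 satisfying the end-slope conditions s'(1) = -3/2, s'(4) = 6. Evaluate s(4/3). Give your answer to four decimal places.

Write σ_i for s''(x_i). With h_i = 1, 1, 1 and divided differences Δ_i = 3, -4, 1, the continuity of s' gives the tridiagonal system
  1·σ_0 + 4·σ_1 + 1·σ_2 = 6(Δ_1 - Δ_0) = -42
  1·σ_1 + 4·σ_2 + 1·σ_3 = 6(Δ_2 - Δ_1) = 30
Clamped end conditions give two more equations: 2h_0·σ_0 + h_0·σ_1 = 6(Δ_0 - s'(1)) = 27 and h_2·σ_2 + 2h_2·σ_3 = 6(s'(4) - Δ_2) = 30.
Forward elimination and back-substitution give σ_0 = 114/5, σ_1 = -93/5, σ_2 = 48/5, σ_3 = 51/5.
On [1, 2], s(t) = -1 - 3/2·(t - 1) + 57/5·(t - 1)² - 69/10·(t - 1)³.
With (t - 1) = 1/3: s(4/3) = -22/45.

-0.4889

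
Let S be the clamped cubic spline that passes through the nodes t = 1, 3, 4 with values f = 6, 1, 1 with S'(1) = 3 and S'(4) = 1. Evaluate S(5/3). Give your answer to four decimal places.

5.9012

With M_i denoting the second derivative at x_i, h_i = 2, 1, and Δ_i = (y_(i+1) − y_i)/h_i = -5/2, 0:
  2·M_0 + 6·M_1 + 1·M_2 = 6(Δ_1 - Δ_0) = 15
Clamped end conditions give two more equations: 2h_0·M_0 + h_0·M_1 = 6(Δ_0 - S'(1)) = -33 and h_1·M_1 + 2h_1·M_2 = 6(S'(4) - Δ_1) = 6.
Solving the tridiagonal system: M_0 = -137/12, M_1 = 19/3, M_2 = -1/6.
On [1, 3], S(t) = 6 + 3·(t - 1) - 137/24·(t - 1)² + 71/48·(t - 1)³.
With (t - 1) = 2/3: S(5/3) = 478/81.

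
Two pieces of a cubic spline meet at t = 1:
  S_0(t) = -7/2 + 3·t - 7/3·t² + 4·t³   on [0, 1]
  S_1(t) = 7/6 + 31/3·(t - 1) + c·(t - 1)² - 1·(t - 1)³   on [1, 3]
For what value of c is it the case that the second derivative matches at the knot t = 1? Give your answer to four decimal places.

9.6667

S_0''(t) = -14/3 + 24·t, so S_0''(1) = 58/3. On the right, S_1''(1) = 2c, so c = 29/3.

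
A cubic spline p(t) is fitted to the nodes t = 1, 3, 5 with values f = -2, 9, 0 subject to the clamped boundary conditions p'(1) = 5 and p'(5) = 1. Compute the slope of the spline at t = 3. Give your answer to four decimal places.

-0.7500

Write M_i for p''(x_i). With h_i = 2, 2 and divided differences Δ_i = 11/2, -9/2, the continuity of p' gives the tridiagonal system
  2·M_0 + 8·M_1 + 2·M_2 = 6(Δ_1 - Δ_0) = -60
Clamped end conditions give two more equations: 2h_0·M_0 + h_0·M_1 = 6(Δ_0 - p'(1)) = 3 and h_1·M_1 + 2h_1·M_2 = 6(p'(5) - Δ_1) = 33.
Solving the tridiagonal system: M_0 = 29/4, M_1 = -13, M_2 = 59/4.
On [3, 5], p'(t) = b_1 + 2c_1·(t - 3) + 3d_1·(t - 3)² with b_1 = Δ_1 - h_1(2M_1 + M_2)/6 = -3/4, c_1 = M_1/2 = -13/2, d_1 = (M_2 - M_1)/(6h_1) = 37/16. So p'(3) = -3/4.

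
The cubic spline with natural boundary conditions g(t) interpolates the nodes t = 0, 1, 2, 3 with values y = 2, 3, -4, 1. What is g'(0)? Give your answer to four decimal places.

With m_i denoting the second derivative at x_i, h_i = 1, 1, 1, and Δ_i = (y_(i+1) − y_i)/h_i = 1, -7, 5:
  1·m_0 + 4·m_1 + 1·m_2 = 6(Δ_1 - Δ_0) = -48
  1·m_1 + 4·m_2 + 1·m_3 = 6(Δ_2 - Δ_1) = 72
Natural end conditions: m_0 = m_3 = 0.
Forward elimination and back-substitution give m_0 = 0, m_1 = -88/5, m_2 = 112/5, m_3 = 0.
On [0, 1], g'(t) = b_0 + 2c_0·t + 3d_0·t² with b_0 = Δ_0 - h_0(2m_0 + m_1)/6 = 59/15, c_0 = m_0/2 = 0, d_0 = (m_1 - m_0)/(6h_0) = -44/15. So g'(0) = 59/15.

3.9333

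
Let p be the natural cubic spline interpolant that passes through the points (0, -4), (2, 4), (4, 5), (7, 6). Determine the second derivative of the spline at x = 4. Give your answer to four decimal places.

Let σ_i = p''(x_i). Step sizes h_i = 2, 2, 3; slopes of the chords Δ_i = (y_(i+1) - y_i)/h_i = 4, 1/2, 1/3.
  2·σ_0 + 8·σ_1 + 2·σ_2 = 6(Δ_1 - Δ_0) = -21
  2·σ_1 + 10·σ_2 + 3·σ_3 = 6(Δ_2 - Δ_1) = -1
Natural end conditions: σ_0 = σ_3 = 0.
Hence σ_0 = 0, σ_1 = -52/19, σ_2 = 17/38, σ_3 = 0.

0.4474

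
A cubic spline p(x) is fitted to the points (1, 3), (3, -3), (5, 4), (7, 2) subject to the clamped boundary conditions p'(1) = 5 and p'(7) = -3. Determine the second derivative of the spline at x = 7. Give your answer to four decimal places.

0.0333

Write M_i for p''(x_i). With h_i = 2, 2, 2 and divided differences Δ_i = -3, 7/2, -1, the continuity of p' gives the tridiagonal system
  2·M_0 + 8·M_1 + 2·M_2 = 6(Δ_1 - Δ_0) = 39
  2·M_1 + 8·M_2 + 2·M_3 = 6(Δ_2 - Δ_1) = -27
Clamped end conditions give two more equations: 2h_0·M_0 + h_0·M_1 = 6(Δ_0 - p'(1)) = -48 and h_2·M_2 + 2h_2·M_3 = 6(p'(7) - Δ_2) = -12.
Solving: M_0 = -521/30, M_1 = 161/15, M_2 = -91/15, M_3 = 1/30.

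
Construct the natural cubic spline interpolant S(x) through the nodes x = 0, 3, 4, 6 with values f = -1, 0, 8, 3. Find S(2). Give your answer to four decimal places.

With M_i denoting the second derivative at x_i, h_i = 3, 1, 2, and Δ_i = (y_(i+1) − y_i)/h_i = 1/3, 8, -5/2:
  3·M_0 + 8·M_1 + 1·M_2 = 6(Δ_1 - Δ_0) = 46
  1·M_1 + 6·M_2 + 2·M_3 = 6(Δ_2 - Δ_1) = -63
Natural end conditions: M_0 = M_3 = 0.
Solving: M_0 = 0, M_1 = 339/47, M_2 = -550/47, M_3 = 0.
On [0, 3], S(x) = -1 - 923/282·x + 0·x² + 113/282·x³.
With x = 2: S(2) = -204/47.

-4.3404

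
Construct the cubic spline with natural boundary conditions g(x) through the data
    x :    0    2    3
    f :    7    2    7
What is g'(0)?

-5

Write σ_i for g''(x_i). With h_i = 2, 1 and divided differences Δ_i = -5/2, 5, the continuity of g' gives the tridiagonal system
  2·σ_0 + 6·σ_1 + 1·σ_2 = 6(Δ_1 - Δ_0) = 45
Natural end conditions: σ_0 = σ_2 = 0.
Forward elimination and back-substitution give σ_0 = 0, σ_1 = 15/2, σ_2 = 0.
On [0, 2], g'(x) = b_0 + 2c_0·x + 3d_0·x² with b_0 = Δ_0 - h_0(2σ_0 + σ_1)/6 = -5, c_0 = σ_0/2 = 0, d_0 = (σ_1 - σ_0)/(6h_0) = 5/8. So g'(0) = -5.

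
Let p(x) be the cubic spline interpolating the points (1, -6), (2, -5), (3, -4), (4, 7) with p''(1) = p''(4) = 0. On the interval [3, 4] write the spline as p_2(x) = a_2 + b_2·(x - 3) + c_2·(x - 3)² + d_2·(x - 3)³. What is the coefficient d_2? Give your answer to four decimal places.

Put M_i = p'' at the i-th knot. Here h = (1, 1, 1) and Δ = (1, 1, 11), so the interior equations h_(i-1)·M_(i-1) + 2(h_(i-1)+h_i)·M_i + h_i·M_(i+1) = 6(Δ_i − Δ_(i-1)) read
  1·M_0 + 4·M_1 + 1·M_2 = 6(Δ_1 - Δ_0) = 0
  1·M_1 + 4·M_2 + 1·M_3 = 6(Δ_2 - Δ_1) = 60
Natural end conditions: M_0 = M_3 = 0.
Hence M_0 = 0, M_1 = -4, M_2 = 16, M_3 = 0.
On [3, 4], with p_2(x) = a_2 + b_2·(x - 3) + c_2·(x - 3)² + d_2·(x - 3)³: c_2 = M_2/2 = 8, d_2 = (M_3 - M_2)/(6h_2) = -8/3, b_2 = Δ_2 - h_2(2M_2 + M_3)/6 = 17/3.

-2.6667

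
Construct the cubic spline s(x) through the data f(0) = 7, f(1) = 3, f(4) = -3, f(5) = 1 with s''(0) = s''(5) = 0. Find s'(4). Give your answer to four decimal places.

2.4727

Put M_i = s'' at the i-th knot. Here h = (1, 3, 1) and Δ = (-4, -2, 4), so the interior equations h_(i-1)·M_(i-1) + 2(h_(i-1)+h_i)·M_i + h_i·M_(i+1) = 6(Δ_i − Δ_(i-1)) read
  1·M_0 + 8·M_1 + 3·M_2 = 6(Δ_1 - Δ_0) = 12
  3·M_1 + 8·M_2 + 1·M_3 = 6(Δ_2 - Δ_1) = 36
Natural end conditions: M_0 = M_3 = 0.
Hence M_0 = 0, M_1 = -12/55, M_2 = 252/55, M_3 = 0.
On [4, 5], s'(x) = b_2 + 2c_2·(x - 4) + 3d_2·(x - 4)² with b_2 = Δ_2 - h_2(2M_2 + M_3)/6 = 136/55, c_2 = M_2/2 = 126/55, d_2 = (M_3 - M_2)/(6h_2) = -42/55. So s'(4) = 136/55.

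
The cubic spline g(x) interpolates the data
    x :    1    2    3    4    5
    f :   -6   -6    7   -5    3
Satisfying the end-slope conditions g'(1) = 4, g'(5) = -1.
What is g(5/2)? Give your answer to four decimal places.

Put M_i = g'' at the i-th knot. Here h = (1, 1, 1, 1) and Δ = (0, 13, -12, 8), so the interior equations h_(i-1)·M_(i-1) + 2(h_(i-1)+h_i)·M_i + h_i·M_(i+1) = 6(Δ_i − Δ_(i-1)) read
  1·M_0 + 4·M_1 + 1·M_2 = 6(Δ_1 - Δ_0) = 78
  1·M_1 + 4·M_2 + 1·M_3 = 6(Δ_2 - Δ_1) = -150
  1·M_2 + 4·M_3 + 1·M_4 = 6(Δ_3 - Δ_2) = 120
Clamped end conditions give two more equations: 2h_0·M_0 + h_0·M_1 = 6(Δ_0 - g'(1)) = -24 and h_3·M_3 + 2h_3·M_4 = 6(g'(5) - Δ_3) = -54.
Forward elimination and back-substitution give M_0 = -475/14, M_1 = 307/7, M_2 = -127/2, M_3 = 421/7, M_4 = -799/14.
On [2, 3], g(x) = -6 + 251/28·(x - 2) + 307/14·(x - 2)² - 501/28·(x - 2)³.
With (x - 2) = 1/2: g(5/2) = 387/224.

1.7277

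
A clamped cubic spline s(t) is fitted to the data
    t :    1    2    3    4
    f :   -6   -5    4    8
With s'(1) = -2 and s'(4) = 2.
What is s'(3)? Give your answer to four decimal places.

Write M_i for s''(x_i). With h_i = 1, 1, 1 and divided differences Δ_i = 1, 9, 4, the continuity of s' gives the tridiagonal system
  1·M_0 + 4·M_1 + 1·M_2 = 6(Δ_1 - Δ_0) = 48
  1·M_1 + 4·M_2 + 1·M_3 = 6(Δ_2 - Δ_1) = -30
Clamped end conditions give two more equations: 2h_0·M_0 + h_0·M_1 = 6(Δ_0 - s'(1)) = 18 and h_2·M_2 + 2h_2·M_3 = 6(s'(4) - Δ_2) = -12.
Forward elimination and back-substitution give M_0 = 28/15, M_1 = 214/15, M_2 = -164/15, M_3 = -8/15.
On [3, 4], s'(t) = b_2 + 2c_2·(t - 3) + 3d_2·(t - 3)² with b_2 = Δ_2 - h_2(2M_2 + M_3)/6 = 116/15, c_2 = M_2/2 = -82/15, d_2 = (M_3 - M_2)/(6h_2) = 26/15. So s'(3) = 116/15.

7.7333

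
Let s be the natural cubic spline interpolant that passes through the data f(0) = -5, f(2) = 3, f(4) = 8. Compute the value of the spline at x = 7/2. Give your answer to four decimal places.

Let M_i = s''(x_i). Step sizes h_i = 2, 2; slopes of the chords Δ_i = (y_(i+1) - y_i)/h_i = 4, 5/2.
  2·M_0 + 8·M_1 + 2·M_2 = 6(Δ_1 - Δ_0) = -9
Natural end conditions: M_0 = M_2 = 0.
Solving the tridiagonal system: M_0 = 0, M_1 = -9/8, M_2 = 0.
On [2, 4], s(x) = 3 + 13/4·(x - 2) - 9/16·(x - 2)² + 3/32·(x - 2)³.
With (x - 2) = 3/2: s(7/2) = 1773/256.

6.9258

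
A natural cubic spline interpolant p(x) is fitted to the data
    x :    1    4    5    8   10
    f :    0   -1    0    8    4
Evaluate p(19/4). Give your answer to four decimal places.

Write M_i for p''(x_i). With h_i = 3, 1, 3, 2 and divided differences Δ_i = -1/3, 1, 8/3, -2, the continuity of p' gives the tridiagonal system
  3·M_0 + 8·M_1 + 1·M_2 = 6(Δ_1 - Δ_0) = 8
  1·M_1 + 8·M_2 + 3·M_3 = 6(Δ_2 - Δ_1) = 10
  3·M_2 + 10·M_3 + 2·M_4 = 6(Δ_3 - Δ_2) = -28
Natural end conditions: M_0 = M_4 = 0.
Forward elimination and back-substitution give M_0 = 0, M_1 = 64/93, M_2 = 232/93, M_3 = -110/31, M_4 = 0.
On [4, 5], p(x) = -1 + 11/31·(x - 4) + 32/93·(x - 4)² + 28/93·(x - 4)³.
With (x - 4) = 3/4: p(19/4) = -205/496.

-0.4133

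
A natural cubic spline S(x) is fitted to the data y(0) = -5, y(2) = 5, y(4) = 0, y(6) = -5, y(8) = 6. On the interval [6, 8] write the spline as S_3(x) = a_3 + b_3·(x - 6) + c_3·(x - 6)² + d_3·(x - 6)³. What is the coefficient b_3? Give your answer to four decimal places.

Let M_i = S''(x_i). Step sizes h_i = 2, 2, 2, 2; slopes of the chords Δ_i = (y_(i+1) - y_i)/h_i = 5, -5/2, -5/2, 11/2.
  2·M_0 + 8·M_1 + 2·M_2 = 6(Δ_1 - Δ_0) = -45
  2·M_1 + 8·M_2 + 2·M_3 = 6(Δ_2 - Δ_1) = 0
  2·M_2 + 8·M_3 + 2·M_4 = 6(Δ_3 - Δ_2) = 48
Natural end conditions: M_0 = M_4 = 0.
Solving the tridiagonal system: M_0 = 0, M_1 = -627/112, M_2 = -3/28, M_3 = 675/112, M_4 = 0.
On [6, 8], with S_3(x) = a_3 + b_3·(x - 6) + c_3·(x - 6)² + d_3·(x - 6)³: c_3 = M_3/2 = 675/224, d_3 = (M_4 - M_3)/(6h_3) = -225/448, b_3 = Δ_3 - h_3(2M_3 + M_4)/6 = 83/56.

1.4821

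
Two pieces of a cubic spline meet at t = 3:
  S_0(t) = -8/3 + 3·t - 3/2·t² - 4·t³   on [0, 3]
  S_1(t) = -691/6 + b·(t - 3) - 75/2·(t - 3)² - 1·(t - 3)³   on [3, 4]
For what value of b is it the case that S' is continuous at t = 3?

-114

S_0'(t) = 3 - 3·t - 12·t², so S_0'(3) = -114. On the right, S_1'(3) = b, so b = -114.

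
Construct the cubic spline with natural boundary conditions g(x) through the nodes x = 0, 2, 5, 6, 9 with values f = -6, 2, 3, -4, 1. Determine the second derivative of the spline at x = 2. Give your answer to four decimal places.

-0.3118

Put M_i = g'' at the i-th knot. Here h = (2, 3, 1, 3) and Δ = (4, 1/3, -7, 5/3), so the interior equations h_(i-1)·M_(i-1) + 2(h_(i-1)+h_i)·M_i + h_i·M_(i+1) = 6(Δ_i − Δ_(i-1)) read
  2·M_0 + 10·M_1 + 3·M_2 = 6(Δ_1 - Δ_0) = -22
  3·M_1 + 8·M_2 + 1·M_3 = 6(Δ_2 - Δ_1) = -44
  1·M_2 + 8·M_3 + 3·M_4 = 6(Δ_3 - Δ_2) = 52
Natural end conditions: M_0 = M_4 = 0.
Solving the tridiagonal system: M_0 = 0, M_1 = -29/93, M_2 = -1756/279, M_3 = 2033/279, M_4 = 0.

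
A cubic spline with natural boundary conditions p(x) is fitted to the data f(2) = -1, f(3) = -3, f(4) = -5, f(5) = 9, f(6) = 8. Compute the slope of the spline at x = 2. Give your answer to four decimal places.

With m_i denoting the second derivative at x_i, h_i = 1, 1, 1, 1, and Δ_i = (y_(i+1) − y_i)/h_i = -2, -2, 14, -1:
  1·m_0 + 4·m_1 + 1·m_2 = 6(Δ_1 - Δ_0) = 0
  1·m_1 + 4·m_2 + 1·m_3 = 6(Δ_2 - Δ_1) = 96
  1·m_2 + 4·m_3 + 1·m_4 = 6(Δ_3 - Δ_2) = -90
Natural end conditions: m_0 = m_4 = 0.
Solving the tridiagonal system: m_0 = 0, m_1 = -237/28, m_2 = 237/7, m_3 = -867/28, m_4 = 0.
On [2, 3], p'(x) = b_0 + 2c_0·(x - 2) + 3d_0·(x - 2)² with b_0 = Δ_0 - h_0(2m_0 + m_1)/6 = -33/56, c_0 = m_0/2 = 0, d_0 = (m_1 - m_0)/(6h_0) = -79/56. So p'(2) = -33/56.

-0.5893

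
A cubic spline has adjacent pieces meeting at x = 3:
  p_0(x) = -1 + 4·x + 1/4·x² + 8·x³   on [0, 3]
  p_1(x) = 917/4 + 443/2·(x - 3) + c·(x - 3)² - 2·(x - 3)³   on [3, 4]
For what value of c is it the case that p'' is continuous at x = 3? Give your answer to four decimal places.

p_0''(x) = 1/2 + 48·x, so p_0''(3) = 289/2. On the right, p_1''(3) = 2c, so c = 289/4.

72.2500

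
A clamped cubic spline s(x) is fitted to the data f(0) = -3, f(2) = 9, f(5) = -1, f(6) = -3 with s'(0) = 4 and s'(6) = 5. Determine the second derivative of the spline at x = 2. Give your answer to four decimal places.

Let M_i = s''(x_i). Step sizes h_i = 2, 3, 1; slopes of the chords Δ_i = (y_(i+1) - y_i)/h_i = 6, -10/3, -2.
  2·M_0 + 10·M_1 + 3·M_2 = 6(Δ_1 - Δ_0) = -56
  3·M_1 + 8·M_2 + 1·M_3 = 6(Δ_2 - Δ_1) = 8
Clamped end conditions give two more equations: 2h_0·M_0 + h_0·M_1 = 6(Δ_0 - s'(0)) = 12 and h_2·M_2 + 2h_2·M_3 = 6(s'(6) - Δ_2) = 42.
Solving: M_0 = 259/39, M_1 = -284/39, M_2 = 46/39, M_3 = 796/39.

-7.2821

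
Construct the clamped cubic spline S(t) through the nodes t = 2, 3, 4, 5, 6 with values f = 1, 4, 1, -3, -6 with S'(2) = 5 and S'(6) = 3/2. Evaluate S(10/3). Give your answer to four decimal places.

Write M_i for S''(x_i). With h_i = 1, 1, 1, 1 and divided differences Δ_i = 3, -3, -4, -3, the continuity of S' gives the tridiagonal system
  1·M_0 + 4·M_1 + 1·M_2 = 6(Δ_1 - Δ_0) = -36
  1·M_1 + 4·M_2 + 1·M_3 = 6(Δ_2 - Δ_1) = -6
  1·M_2 + 4·M_3 + 1·M_4 = 6(Δ_3 - Δ_2) = 6
Clamped end conditions give two more equations: 2h_0·M_0 + h_0·M_1 = 6(Δ_0 - S'(2)) = -12 and h_3·M_3 + 2h_3·M_4 = 6(S'(6) - Δ_3) = 27.
Hence M_0 = -85/56, M_1 = -251/28, M_2 = 11/8, M_3 = -71/28, M_4 = 827/56.
On [3, 4], S(t) = 4 - 27/112·(t - 3) - 251/56·(t - 3)² + 193/112·(t - 3)³.
With (t - 3) = 1/3: S(10/3) = 2635/756.

3.4854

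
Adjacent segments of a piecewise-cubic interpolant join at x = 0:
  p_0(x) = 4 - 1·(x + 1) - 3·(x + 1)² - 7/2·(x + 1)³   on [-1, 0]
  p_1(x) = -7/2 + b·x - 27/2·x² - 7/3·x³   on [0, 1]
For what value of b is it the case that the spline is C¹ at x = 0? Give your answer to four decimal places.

p_0'(x) = -1 - 6·(x + 1) - 21/2·(x + 1)², so p_0'(0) = -35/2. On the right, p_1'(0) = b, so b = -35/2.

-17.5000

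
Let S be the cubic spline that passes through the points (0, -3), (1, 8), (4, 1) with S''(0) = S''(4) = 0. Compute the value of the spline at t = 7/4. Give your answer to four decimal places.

11.1719

Put σ_i = S'' at the i-th knot. Here h = (1, 3) and Δ = (11, -7/3), so the interior equations h_(i-1)·σ_(i-1) + 2(h_(i-1)+h_i)·σ_i + h_i·σ_(i+1) = 6(Δ_i − Δ_(i-1)) read
  1·σ_0 + 8·σ_1 + 3·σ_2 = 6(Δ_1 - Δ_0) = -80
Natural end conditions: σ_0 = σ_2 = 0.
Forward elimination and back-substitution give σ_0 = 0, σ_1 = -10, σ_2 = 0.
On [1, 4], S(t) = 8 + 23/3·(t - 1) - 5·(t - 1)² + 5/9·(t - 1)³.
With (t - 1) = 3/4: S(7/4) = 715/64.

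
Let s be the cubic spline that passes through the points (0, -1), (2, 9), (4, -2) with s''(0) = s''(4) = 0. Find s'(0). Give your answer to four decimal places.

7.6250

With m_i denoting the second derivative at x_i, h_i = 2, 2, and Δ_i = (y_(i+1) − y_i)/h_i = 5, -11/2:
  2·m_0 + 8·m_1 + 2·m_2 = 6(Δ_1 - Δ_0) = -63
Natural end conditions: m_0 = m_2 = 0.
Solving: m_0 = 0, m_1 = -63/8, m_2 = 0.
On [0, 2], s'(x) = b_0 + 2c_0·x + 3d_0·x² with b_0 = Δ_0 - h_0(2m_0 + m_1)/6 = 61/8, c_0 = m_0/2 = 0, d_0 = (m_1 - m_0)/(6h_0) = -21/32. So s'(0) = 61/8.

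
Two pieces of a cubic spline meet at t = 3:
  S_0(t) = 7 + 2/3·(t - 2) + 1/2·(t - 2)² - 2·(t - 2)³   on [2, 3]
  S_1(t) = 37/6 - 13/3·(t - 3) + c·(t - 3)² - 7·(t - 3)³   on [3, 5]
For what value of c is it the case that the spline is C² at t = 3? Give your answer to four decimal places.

S_0''(t) = 1 - 12·(t - 2), so S_0''(3) = -11. On the right, S_1''(3) = 2c, so c = -11/2.

-5.5000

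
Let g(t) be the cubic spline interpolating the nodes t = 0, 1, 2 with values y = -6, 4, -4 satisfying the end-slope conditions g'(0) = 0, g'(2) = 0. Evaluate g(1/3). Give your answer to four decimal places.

-3.5185

Let m_i = g''(x_i). Step sizes h_i = 1, 1; slopes of the chords Δ_i = (y_(i+1) - y_i)/h_i = 10, -8.
  1·m_0 + 4·m_1 + 1·m_2 = 6(Δ_1 - Δ_0) = -108
Clamped end conditions give two more equations: 2h_0·m_0 + h_0·m_1 = 6(Δ_0 - g'(0)) = 60 and h_1·m_1 + 2h_1·m_2 = 6(g'(2) - Δ_1) = 48.
Forward elimination and back-substitution give m_0 = 57, m_1 = -54, m_2 = 51.
On [0, 1], g(t) = -6 + 0·t + 57/2·t² - 37/2·t³.
With t = 1/3: g(1/3) = -95/27.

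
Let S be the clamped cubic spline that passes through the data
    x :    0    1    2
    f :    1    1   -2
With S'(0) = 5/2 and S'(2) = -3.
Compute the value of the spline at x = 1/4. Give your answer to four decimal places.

Write M_i for S''(x_i). With h_i = 1, 1 and divided differences Δ_i = 0, -3, the continuity of S' gives the tridiagonal system
  1·M_0 + 4·M_1 + 1·M_2 = 6(Δ_1 - Δ_0) = -18
Clamped end conditions give two more equations: 2h_0·M_0 + h_0·M_1 = 6(Δ_0 - S'(0)) = -15 and h_1·M_1 + 2h_1·M_2 = 6(S'(2) - Δ_1) = 0.
Solving the tridiagonal system: M_0 = -23/4, M_1 = -7/2, M_2 = 7/4.
On [0, 1], S(x) = 1 + 5/2·x - 23/8·x² + 3/8·x³.
With x = 1/4: S(1/4) = 743/512.

1.4512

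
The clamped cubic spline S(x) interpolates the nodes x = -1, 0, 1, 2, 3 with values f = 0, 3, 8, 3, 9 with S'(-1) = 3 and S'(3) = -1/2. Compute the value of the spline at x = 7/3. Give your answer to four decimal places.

4.7870

Put σ_i = S'' at the i-th knot. Here h = (1, 1, 1, 1) and Δ = (3, 5, -5, 6), so the interior equations h_(i-1)·σ_(i-1) + 2(h_(i-1)+h_i)·σ_i + h_i·σ_(i+1) = 6(Δ_i − Δ_(i-1)) read
  1·σ_0 + 4·σ_1 + 1·σ_2 = 6(Δ_1 - Δ_0) = 12
  1·σ_1 + 4·σ_2 + 1·σ_3 = 6(Δ_2 - Δ_1) = -60
  1·σ_2 + 4·σ_3 + 1·σ_4 = 6(Δ_3 - Δ_2) = 66
Clamped end conditions give two more equations: 2h_0·σ_0 + h_0·σ_1 = 6(Δ_0 - S'(-1)) = 0 and h_3·σ_3 + 2h_3·σ_4 = 6(S'(3) - Δ_3) = -39.
Solving: σ_0 = -43/8, σ_1 = 43/4, σ_2 = -205/8, σ_3 = 127/4, σ_4 = -283/8.
On [2, 3], S(x) = 3 + 21/16·(x - 2) + 127/8·(x - 2)² - 179/16·(x - 2)³.
With (x - 2) = 1/3: S(7/3) = 517/108.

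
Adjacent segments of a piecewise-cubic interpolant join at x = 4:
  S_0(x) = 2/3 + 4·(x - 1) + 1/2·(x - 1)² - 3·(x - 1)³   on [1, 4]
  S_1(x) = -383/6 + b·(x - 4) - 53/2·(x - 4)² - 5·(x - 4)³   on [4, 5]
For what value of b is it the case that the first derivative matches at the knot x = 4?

-74

S_0'(x) = 4 + 1·(x - 1) - 9·(x - 1)², so S_0'(4) = -74. On the right, S_1'(4) = b, so b = -74.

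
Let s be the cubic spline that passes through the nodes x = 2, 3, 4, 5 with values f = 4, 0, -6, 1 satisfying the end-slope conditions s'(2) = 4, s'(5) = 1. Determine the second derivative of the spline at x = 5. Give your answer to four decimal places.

Put M_i = s'' at the i-th knot. Here h = (1, 1, 1) and Δ = (-4, -6, 7), so the interior equations h_(i-1)·M_(i-1) + 2(h_(i-1)+h_i)·M_i + h_i·M_(i+1) = 6(Δ_i − Δ_(i-1)) read
  1·M_0 + 4·M_1 + 1·M_2 = 6(Δ_1 - Δ_0) = -12
  1·M_1 + 4·M_2 + 1·M_3 = 6(Δ_2 - Δ_1) = 78
Clamped end conditions give two more equations: 2h_0·M_0 + h_0·M_1 = 6(Δ_0 - s'(2)) = -48 and h_2·M_2 + 2h_2·M_3 = 6(s'(5) - Δ_2) = -36.
Forward elimination and back-substitution give M_0 = -108/5, M_1 = -24/5, M_2 = 144/5, M_3 = -162/5.

-32.4000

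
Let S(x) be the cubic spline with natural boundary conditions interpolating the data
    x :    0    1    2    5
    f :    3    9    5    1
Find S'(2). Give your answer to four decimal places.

-5.3333

Write m_i for S''(x_i). With h_i = 1, 1, 3 and divided differences Δ_i = 6, -4, -4/3, the continuity of S' gives the tridiagonal system
  1·m_0 + 4·m_1 + 1·m_2 = 6(Δ_1 - Δ_0) = -60
  1·m_1 + 8·m_2 + 3·m_3 = 6(Δ_2 - Δ_1) = 16
Natural end conditions: m_0 = m_3 = 0.
Solving: m_0 = 0, m_1 = -16, m_2 = 4, m_3 = 0.
On [2, 5], S'(x) = b_2 + 2c_2·(x - 2) + 3d_2·(x - 2)² with b_2 = Δ_2 - h_2(2m_2 + m_3)/6 = -16/3, c_2 = m_2/2 = 2, d_2 = (m_3 - m_2)/(6h_2) = -2/9. So S'(2) = -16/3.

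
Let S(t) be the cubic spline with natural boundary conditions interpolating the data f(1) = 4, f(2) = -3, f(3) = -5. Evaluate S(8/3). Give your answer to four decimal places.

-4.7037

Put M_i = S'' at the i-th knot. Here h = (1, 1) and Δ = (-7, -2), so the interior equations h_(i-1)·M_(i-1) + 2(h_(i-1)+h_i)·M_i + h_i·M_(i+1) = 6(Δ_i − Δ_(i-1)) read
  1·M_0 + 4·M_1 + 1·M_2 = 6(Δ_1 - Δ_0) = 30
Natural end conditions: M_0 = M_2 = 0.
Forward elimination and back-substitution give M_0 = 0, M_1 = 15/2, M_2 = 0.
On [2, 3], S(t) = -3 - 9/2·(t - 2) + 15/4·(t - 2)² - 5/4·(t - 2)³.
With (t - 2) = 2/3: S(8/3) = -127/27.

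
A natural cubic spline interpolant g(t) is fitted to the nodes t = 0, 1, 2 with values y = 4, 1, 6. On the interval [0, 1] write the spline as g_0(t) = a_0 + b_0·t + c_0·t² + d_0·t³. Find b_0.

-5

Write M_i for g''(x_i). With h_i = 1, 1 and divided differences Δ_i = -3, 5, the continuity of g' gives the tridiagonal system
  1·M_0 + 4·M_1 + 1·M_2 = 6(Δ_1 - Δ_0) = 48
Natural end conditions: M_0 = M_2 = 0.
Hence M_0 = 0, M_1 = 12, M_2 = 0.
On [0, 1], with g_0(t) = a_0 + b_0·t + c_0·t² + d_0·t³: c_0 = M_0/2 = 0, d_0 = (M_1 - M_0)/(6h_0) = 2, b_0 = Δ_0 - h_0(2M_0 + M_1)/6 = -5.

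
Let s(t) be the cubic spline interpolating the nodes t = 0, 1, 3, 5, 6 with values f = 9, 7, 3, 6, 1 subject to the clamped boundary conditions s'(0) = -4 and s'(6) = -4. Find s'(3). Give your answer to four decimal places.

0.8409

With M_i denoting the second derivative at x_i, h_i = 1, 2, 2, 1, and Δ_i = (y_(i+1) − y_i)/h_i = -2, -2, 3/2, -5:
  1·M_0 + 6·M_1 + 2·M_2 = 6(Δ_1 - Δ_0) = 0
  2·M_1 + 8·M_2 + 2·M_3 = 6(Δ_2 - Δ_1) = 21
  2·M_2 + 6·M_3 + 1·M_4 = 6(Δ_3 - Δ_2) = -39
Clamped end conditions give two more equations: 2h_0·M_0 + h_0·M_1 = 6(Δ_0 - s'(0)) = 12 and h_3·M_3 + 2h_3·M_4 = 6(s'(6) - Δ_3) = 6.
Solving: M_0 = 335/44, M_1 = -71/22, M_2 = 47/8, M_3 = -215/22, M_4 = 347/44.
On [3, 5], s'(t) = b_2 + 2c_2·(t - 3) + 3d_2·(t - 3)² with b_2 = Δ_2 - h_2(2M_2 + M_3)/6 = 37/44, c_2 = M_2/2 = 47/16, d_2 = (M_3 - M_2)/(6h_2) = -459/352. So s'(3) = 37/44.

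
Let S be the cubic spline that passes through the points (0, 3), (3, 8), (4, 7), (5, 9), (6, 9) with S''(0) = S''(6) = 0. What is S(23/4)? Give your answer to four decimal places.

9.1791

Let σ_i = S''(x_i). Step sizes h_i = 3, 1, 1, 1; slopes of the chords Δ_i = (y_(i+1) - y_i)/h_i = 5/3, -1, 2, 0.
  3·σ_0 + 8·σ_1 + 1·σ_2 = 6(Δ_1 - Δ_0) = -16
  1·σ_1 + 4·σ_2 + 1·σ_3 = 6(Δ_2 - Δ_1) = 18
  1·σ_2 + 4·σ_3 + 1·σ_4 = 6(Δ_3 - Δ_2) = -12
Natural end conditions: σ_0 = σ_4 = 0.
Hence σ_0 = 0, σ_1 = -81/29, σ_2 = 184/29, σ_3 = -133/29, σ_4 = 0.
On [5, 6], S(t) = 9 + 133/87·(t - 5) - 133/58·(t - 5)² + 133/174·(t - 5)³.
With (t - 5) = 3/4: S(23/4) = 34073/3712.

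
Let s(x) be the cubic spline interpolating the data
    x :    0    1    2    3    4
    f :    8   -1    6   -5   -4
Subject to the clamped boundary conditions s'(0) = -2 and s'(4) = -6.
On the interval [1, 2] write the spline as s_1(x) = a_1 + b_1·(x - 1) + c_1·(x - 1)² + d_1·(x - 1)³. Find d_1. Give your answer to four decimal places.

-16.0714

Let σ_i = s''(x_i). Step sizes h_i = 1, 1, 1, 1; slopes of the chords Δ_i = (y_(i+1) - y_i)/h_i = -9, 7, -11, 1.
  1·σ_0 + 4·σ_1 + 1·σ_2 = 6(Δ_1 - Δ_0) = 96
  1·σ_1 + 4·σ_2 + 1·σ_3 = 6(Δ_2 - Δ_1) = -108
  1·σ_2 + 4·σ_3 + 1·σ_4 = 6(Δ_3 - Δ_2) = 72
Clamped end conditions give two more equations: 2h_0·σ_0 + h_0·σ_1 = 6(Δ_0 - s'(0)) = -42 and h_3·σ_3 + 2h_3·σ_4 = 6(s'(4) - Δ_3) = -42.
Forward elimination and back-substitution give σ_0 = -313/7, σ_1 = 332/7, σ_2 = -49, σ_3 = 284/7, σ_4 = -289/7.
On [1, 2], with s_1(x) = a_1 + b_1·(x - 1) + c_1·(x - 1)² + d_1·(x - 1)³: c_1 = σ_1/2 = 166/7, d_1 = (σ_2 - σ_1)/(6h_1) = -225/14, b_1 = Δ_1 - h_1(2σ_1 + σ_2)/6 = -9/14.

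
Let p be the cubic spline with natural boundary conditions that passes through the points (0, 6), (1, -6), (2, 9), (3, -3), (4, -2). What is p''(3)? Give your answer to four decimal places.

35.3571

Write m_i for p''(x_i). With h_i = 1, 1, 1, 1 and divided differences Δ_i = -12, 15, -12, 1, the continuity of p' gives the tridiagonal system
  1·m_0 + 4·m_1 + 1·m_2 = 6(Δ_1 - Δ_0) = 162
  1·m_1 + 4·m_2 + 1·m_3 = 6(Δ_2 - Δ_1) = -162
  1·m_2 + 4·m_3 + 1·m_4 = 6(Δ_3 - Δ_2) = 78
Natural end conditions: m_0 = m_4 = 0.
Solving: m_0 = 0, m_1 = 789/14, m_2 = -444/7, m_3 = 495/14, m_4 = 0.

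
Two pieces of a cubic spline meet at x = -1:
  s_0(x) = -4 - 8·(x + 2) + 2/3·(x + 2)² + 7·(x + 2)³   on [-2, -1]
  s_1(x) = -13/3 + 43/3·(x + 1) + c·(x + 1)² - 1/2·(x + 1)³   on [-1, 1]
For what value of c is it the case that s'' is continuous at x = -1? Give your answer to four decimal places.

s_0''(x) = 4/3 + 42·(x + 2), so s_0''(-1) = 130/3. On the right, s_1''(-1) = 2c, so c = 65/3.

21.6667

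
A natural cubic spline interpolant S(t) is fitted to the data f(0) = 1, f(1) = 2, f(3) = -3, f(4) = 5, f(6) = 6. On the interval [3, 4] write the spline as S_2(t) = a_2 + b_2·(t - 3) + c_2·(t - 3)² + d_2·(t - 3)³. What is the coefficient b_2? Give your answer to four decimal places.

4.6667

Put M_i = S'' at the i-th knot. Here h = (1, 2, 1, 2) and Δ = (1, -5/2, 8, 1/2), so the interior equations h_(i-1)·M_(i-1) + 2(h_(i-1)+h_i)·M_i + h_i·M_(i+1) = 6(Δ_i − Δ_(i-1)) read
  1·M_0 + 6·M_1 + 2·M_2 = 6(Δ_1 - Δ_0) = -21
  2·M_1 + 6·M_2 + 1·M_3 = 6(Δ_2 - Δ_1) = 63
  1·M_2 + 6·M_3 + 2·M_4 = 6(Δ_3 - Δ_2) = -45
Natural end conditions: M_0 = M_4 = 0.
Hence M_0 = 0, M_1 = -17/2, M_2 = 15, M_3 = -10, M_4 = 0.
On [3, 4], with S_2(t) = a_2 + b_2·(t - 3) + c_2·(t - 3)² + d_2·(t - 3)³: c_2 = M_2/2 = 15/2, d_2 = (M_3 - M_2)/(6h_2) = -25/6, b_2 = Δ_2 - h_2(2M_2 + M_3)/6 = 14/3.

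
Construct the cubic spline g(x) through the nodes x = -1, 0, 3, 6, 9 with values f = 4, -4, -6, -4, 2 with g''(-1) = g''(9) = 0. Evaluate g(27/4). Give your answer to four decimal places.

-2.9557

Put M_i = g'' at the i-th knot. Here h = (1, 3, 3, 3) and Δ = (-8, -2/3, 2/3, 2), so the interior equations h_(i-1)·M_(i-1) + 2(h_(i-1)+h_i)·M_i + h_i·M_(i+1) = 6(Δ_i − Δ_(i-1)) read
  1·M_0 + 8·M_1 + 3·M_2 = 6(Δ_1 - Δ_0) = 44
  3·M_1 + 12·M_2 + 3·M_3 = 6(Δ_2 - Δ_1) = 8
  3·M_2 + 12·M_3 + 3·M_4 = 6(Δ_3 - Δ_2) = 8
Natural end conditions: M_0 = M_4 = 0.
Solving the tridiagonal system: M_0 = 0, M_1 = 53/9, M_2 = -28/27, M_3 = 25/27, M_4 = 0.
On [6, 9], g(x) = -4 + 29/27·(x - 6) + 25/54·(x - 6)² - 25/486·(x - 6)³.
With (x - 6) = 3/4: g(27/4) = -1135/384.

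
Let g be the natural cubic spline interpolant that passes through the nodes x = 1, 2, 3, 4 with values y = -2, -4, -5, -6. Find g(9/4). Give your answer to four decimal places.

Put m_i = g'' at the i-th knot. Here h = (1, 1, 1) and Δ = (-2, -1, -1), so the interior equations h_(i-1)·m_(i-1) + 2(h_(i-1)+h_i)·m_i + h_i·m_(i+1) = 6(Δ_i − Δ_(i-1)) read
  1·m_0 + 4·m_1 + 1·m_2 = 6(Δ_1 - Δ_0) = 6
  1·m_1 + 4·m_2 + 1·m_3 = 6(Δ_2 - Δ_1) = 0
Natural end conditions: m_0 = m_3 = 0.
Forward elimination and back-substitution give m_0 = 0, m_1 = 8/5, m_2 = -2/5, m_3 = 0.
On [2, 3], g(x) = -4 - 22/15·(x - 2) + 4/5·(x - 2)² - 1/3·(x - 2)³.
With (x - 2) = 1/4: g(9/4) = -1383/320.

-4.3219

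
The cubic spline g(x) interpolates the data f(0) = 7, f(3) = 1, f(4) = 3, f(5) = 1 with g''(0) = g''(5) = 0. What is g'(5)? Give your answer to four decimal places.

-3.1613

With σ_i denoting the second derivative at x_i, h_i = 3, 1, 1, and Δ_i = (y_(i+1) − y_i)/h_i = -2, 2, -2:
  3·σ_0 + 8·σ_1 + 1·σ_2 = 6(Δ_1 - Δ_0) = 24
  1·σ_1 + 4·σ_2 + 1·σ_3 = 6(Δ_2 - Δ_1) = -24
Natural end conditions: σ_0 = σ_3 = 0.
Hence σ_0 = 0, σ_1 = 120/31, σ_2 = -216/31, σ_3 = 0.
On [4, 5], g'(x) = b_2 + 2c_2·(x - 4) + 3d_2·(x - 4)² with b_2 = Δ_2 - h_2(2σ_2 + σ_3)/6 = 10/31, c_2 = σ_2/2 = -108/31, d_2 = (σ_3 - σ_2)/(6h_2) = 36/31. So g'(5) = -98/31.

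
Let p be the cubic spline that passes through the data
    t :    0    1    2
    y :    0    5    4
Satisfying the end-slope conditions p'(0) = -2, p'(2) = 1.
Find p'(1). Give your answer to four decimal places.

3.2500

Let m_i = p''(x_i). Step sizes h_i = 1, 1; slopes of the chords Δ_i = (y_(i+1) - y_i)/h_i = 5, -1.
  1·m_0 + 4·m_1 + 1·m_2 = 6(Δ_1 - Δ_0) = -36
Clamped end conditions give two more equations: 2h_0·m_0 + h_0·m_1 = 6(Δ_0 - p'(0)) = 42 and h_1·m_1 + 2h_1·m_2 = 6(p'(2) - Δ_1) = 12.
Hence m_0 = 63/2, m_1 = -21, m_2 = 33/2.
On [1, 2], p'(t) = b_1 + 2c_1·(t - 1) + 3d_1·(t - 1)² with b_1 = Δ_1 - h_1(2m_1 + m_2)/6 = 13/4, c_1 = m_1/2 = -21/2, d_1 = (m_2 - m_1)/(6h_1) = 25/4. So p'(1) = 13/4.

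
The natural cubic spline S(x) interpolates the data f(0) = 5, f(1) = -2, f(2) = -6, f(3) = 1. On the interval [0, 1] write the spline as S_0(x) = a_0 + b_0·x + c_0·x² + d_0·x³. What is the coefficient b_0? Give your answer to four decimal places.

Write m_i for S''(x_i). With h_i = 1, 1, 1 and divided differences Δ_i = -7, -4, 7, the continuity of S' gives the tridiagonal system
  1·m_0 + 4·m_1 + 1·m_2 = 6(Δ_1 - Δ_0) = 18
  1·m_1 + 4·m_2 + 1·m_3 = 6(Δ_2 - Δ_1) = 66
Natural end conditions: m_0 = m_3 = 0.
Forward elimination and back-substitution give m_0 = 0, m_1 = 2/5, m_2 = 82/5, m_3 = 0.
On [0, 1], with S_0(x) = a_0 + b_0·x + c_0·x² + d_0·x³: c_0 = m_0/2 = 0, d_0 = (m_1 - m_0)/(6h_0) = 1/15, b_0 = Δ_0 - h_0(2m_0 + m_1)/6 = -106/15.

-7.0667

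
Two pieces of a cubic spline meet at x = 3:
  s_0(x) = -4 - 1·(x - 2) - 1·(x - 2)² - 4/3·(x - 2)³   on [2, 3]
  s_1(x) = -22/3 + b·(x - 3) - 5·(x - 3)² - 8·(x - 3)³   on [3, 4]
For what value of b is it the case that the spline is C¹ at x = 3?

s_0'(x) = -1 - 2·(x - 2) - 4·(x - 2)², so s_0'(3) = -7. On the right, s_1'(3) = b, so b = -7.

-7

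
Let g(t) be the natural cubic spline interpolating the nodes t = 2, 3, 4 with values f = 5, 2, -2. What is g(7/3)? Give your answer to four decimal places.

With m_i denoting the second derivative at x_i, h_i = 1, 1, and Δ_i = (y_(i+1) − y_i)/h_i = -3, -4:
  1·m_0 + 4·m_1 + 1·m_2 = 6(Δ_1 - Δ_0) = -6
Natural end conditions: m_0 = m_2 = 0.
Solving the tridiagonal system: m_0 = 0, m_1 = -3/2, m_2 = 0.
On [2, 3], g(t) = 5 - 11/4·(t - 2) + 0·(t - 2)² - 1/4·(t - 2)³.
With (t - 2) = 1/3: g(7/3) = 110/27.

4.0741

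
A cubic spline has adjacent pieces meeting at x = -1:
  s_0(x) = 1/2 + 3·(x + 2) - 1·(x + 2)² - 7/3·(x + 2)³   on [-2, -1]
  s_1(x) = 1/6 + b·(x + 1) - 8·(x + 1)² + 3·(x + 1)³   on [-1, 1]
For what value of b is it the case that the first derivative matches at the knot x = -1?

-6

s_0'(x) = 3 - 2·(x + 2) - 7·(x + 2)², so s_0'(-1) = -6. On the right, s_1'(-1) = b, so b = -6.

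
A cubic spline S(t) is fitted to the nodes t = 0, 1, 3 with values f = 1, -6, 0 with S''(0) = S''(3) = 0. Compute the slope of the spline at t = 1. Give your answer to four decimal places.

Let σ_i = S''(x_i). Step sizes h_i = 1, 2; slopes of the chords Δ_i = (y_(i+1) - y_i)/h_i = -7, 3.
  1·σ_0 + 6·σ_1 + 2·σ_2 = 6(Δ_1 - Δ_0) = 60
Natural end conditions: σ_0 = σ_2 = 0.
Forward elimination and back-substitution give σ_0 = 0, σ_1 = 10, σ_2 = 0.
On [1, 3], S'(t) = b_1 + 2c_1·(t - 1) + 3d_1·(t - 1)² with b_1 = Δ_1 - h_1(2σ_1 + σ_2)/6 = -11/3, c_1 = σ_1/2 = 5, d_1 = (σ_2 - σ_1)/(6h_1) = -5/6. So S'(1) = -11/3.

-3.6667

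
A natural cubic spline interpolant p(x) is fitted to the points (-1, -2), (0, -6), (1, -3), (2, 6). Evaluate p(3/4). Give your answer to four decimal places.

With m_i denoting the second derivative at x_i, h_i = 1, 1, 1, and Δ_i = (y_(i+1) − y_i)/h_i = -4, 3, 9:
  1·m_0 + 4·m_1 + 1·m_2 = 6(Δ_1 - Δ_0) = 42
  1·m_1 + 4·m_2 + 1·m_3 = 6(Δ_2 - Δ_1) = 36
Natural end conditions: m_0 = m_3 = 0.
Solving: m_0 = 0, m_1 = 44/5, m_2 = 34/5, m_3 = 0.
On [0, 1], p(x) = -6 - 16/15·x + 22/5·x² - 1/3·x³.
With x = 3/4: p(3/4) = -1429/320.

-4.4656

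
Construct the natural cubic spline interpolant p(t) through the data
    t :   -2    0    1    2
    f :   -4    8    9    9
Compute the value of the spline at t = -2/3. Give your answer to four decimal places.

5.2238

Let σ_i = p''(x_i). Step sizes h_i = 2, 1, 1; slopes of the chords Δ_i = (y_(i+1) - y_i)/h_i = 6, 1, 0.
  2·σ_0 + 6·σ_1 + 1·σ_2 = 6(Δ_1 - Δ_0) = -30
  1·σ_1 + 4·σ_2 + 1·σ_3 = 6(Δ_2 - Δ_1) = -6
Natural end conditions: σ_0 = σ_3 = 0.
Solving: σ_0 = 0, σ_1 = -114/23, σ_2 = -6/23, σ_3 = 0.
On [-2, 0], p(t) = -4 + 176/23·(t + 2) + 0·(t + 2)² - 19/46·(t + 2)³.
With (t + 2) = 4/3: p(-2/3) = 3244/621.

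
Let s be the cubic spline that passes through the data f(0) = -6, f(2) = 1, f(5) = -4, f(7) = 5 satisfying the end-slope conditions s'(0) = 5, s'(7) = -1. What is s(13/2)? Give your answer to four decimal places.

Put m_i = s'' at the i-th knot. Here h = (2, 3, 2) and Δ = (7/2, -5/3, 9/2), so the interior equations h_(i-1)·m_(i-1) + 2(h_(i-1)+h_i)·m_i + h_i·m_(i+1) = 6(Δ_i − Δ_(i-1)) read
  2·m_0 + 10·m_1 + 3·m_2 = 6(Δ_1 - Δ_0) = -31
  3·m_1 + 10·m_2 + 2·m_3 = 6(Δ_2 - Δ_1) = 37
Clamped end conditions give two more equations: 2h_0·m_0 + h_0·m_1 = 6(Δ_0 - s'(0)) = -9 and h_2·m_2 + 2h_2·m_3 = 6(s'(7) - Δ_2) = -33.
Hence m_0 = 25/48, m_1 = -133/24, m_2 = 187/24, m_3 = -583/48.
On [5, 7], s(x) = -4 + 161/48·(x - 5) + 187/48·(x - 5)² - 319/192·(x - 5)³.
With (x - 5) = 3/2: s(13/2) = 2145/512.

4.1895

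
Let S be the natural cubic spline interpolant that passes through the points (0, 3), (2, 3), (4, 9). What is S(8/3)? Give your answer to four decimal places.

With σ_i denoting the second derivative at x_i, h_i = 2, 2, and Δ_i = (y_(i+1) − y_i)/h_i = 0, 3:
  2·σ_0 + 8·σ_1 + 2·σ_2 = 6(Δ_1 - Δ_0) = 18
Natural end conditions: σ_0 = σ_2 = 0.
Solving: σ_0 = 0, σ_1 = 9/4, σ_2 = 0.
On [2, 4], S(x) = 3 + 3/2·(x - 2) + 9/8·(x - 2)² - 3/16·(x - 2)³.
With (x - 2) = 2/3: S(8/3) = 40/9.

4.4444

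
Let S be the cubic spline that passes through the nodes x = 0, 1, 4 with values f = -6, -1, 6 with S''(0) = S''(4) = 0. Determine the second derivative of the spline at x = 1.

-2

With σ_i denoting the second derivative at x_i, h_i = 1, 3, and Δ_i = (y_(i+1) − y_i)/h_i = 5, 7/3:
  1·σ_0 + 8·σ_1 + 3·σ_2 = 6(Δ_1 - Δ_0) = -16
Natural end conditions: σ_0 = σ_2 = 0.
Solving: σ_0 = 0, σ_1 = -2, σ_2 = 0.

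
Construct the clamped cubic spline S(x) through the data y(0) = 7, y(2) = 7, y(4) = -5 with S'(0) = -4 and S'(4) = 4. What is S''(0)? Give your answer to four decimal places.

Write m_i for S''(x_i). With h_i = 2, 2 and divided differences Δ_i = 0, -6, the continuity of S' gives the tridiagonal system
  2·m_0 + 8·m_1 + 2·m_2 = 6(Δ_1 - Δ_0) = -36
Clamped end conditions give two more equations: 2h_0·m_0 + h_0·m_1 = 6(Δ_0 - S'(0)) = 24 and h_1·m_1 + 2h_1·m_2 = 6(S'(4) - Δ_1) = 60.
Solving the tridiagonal system: m_0 = 25/2, m_1 = -13, m_2 = 43/2.

12.5000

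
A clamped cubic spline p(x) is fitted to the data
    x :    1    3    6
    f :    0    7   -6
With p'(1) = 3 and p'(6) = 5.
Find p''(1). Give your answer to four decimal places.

With M_i denoting the second derivative at x_i, h_i = 2, 3, and Δ_i = (y_(i+1) − y_i)/h_i = 7/2, -13/3:
  2·M_0 + 10·M_1 + 3·M_2 = 6(Δ_1 - Δ_0) = -47
Clamped end conditions give two more equations: 2h_0·M_0 + h_0·M_1 = 6(Δ_0 - p'(1)) = 3 and h_1·M_1 + 2h_1·M_2 = 6(p'(6) - Δ_1) = 56.
Solving: M_0 = 117/20, M_1 = -51/5, M_2 = 433/30.

5.8500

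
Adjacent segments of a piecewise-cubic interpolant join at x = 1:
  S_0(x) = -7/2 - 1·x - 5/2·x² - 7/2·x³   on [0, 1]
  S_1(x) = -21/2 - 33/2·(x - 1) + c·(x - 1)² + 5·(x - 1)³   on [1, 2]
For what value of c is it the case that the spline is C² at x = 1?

S_0''(x) = -5 - 21·x, so S_0''(1) = -26. On the right, S_1''(1) = 2c, so c = -13.

-13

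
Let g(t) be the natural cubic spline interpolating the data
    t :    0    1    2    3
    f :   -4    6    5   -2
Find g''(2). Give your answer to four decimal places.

Put m_i = g'' at the i-th knot. Here h = (1, 1, 1) and Δ = (10, -1, -7), so the interior equations h_(i-1)·m_(i-1) + 2(h_(i-1)+h_i)·m_i + h_i·m_(i+1) = 6(Δ_i − Δ_(i-1)) read
  1·m_0 + 4·m_1 + 1·m_2 = 6(Δ_1 - Δ_0) = -66
  1·m_1 + 4·m_2 + 1·m_3 = 6(Δ_2 - Δ_1) = -36
Natural end conditions: m_0 = m_3 = 0.
Solving: m_0 = 0, m_1 = -76/5, m_2 = -26/5, m_3 = 0.

-5.2000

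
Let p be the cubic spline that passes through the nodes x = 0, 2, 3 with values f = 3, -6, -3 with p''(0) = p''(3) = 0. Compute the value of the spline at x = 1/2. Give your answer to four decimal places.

-0.4219

Write m_i for p''(x_i). With h_i = 2, 1 and divided differences Δ_i = -9/2, 3, the continuity of p' gives the tridiagonal system
  2·m_0 + 6·m_1 + 1·m_2 = 6(Δ_1 - Δ_0) = 45
Natural end conditions: m_0 = m_2 = 0.
Forward elimination and back-substitution give m_0 = 0, m_1 = 15/2, m_2 = 0.
On [0, 2], p(x) = 3 - 7·x + 0·x² + 5/8·x³.
With x = 1/2: p(1/2) = -27/64.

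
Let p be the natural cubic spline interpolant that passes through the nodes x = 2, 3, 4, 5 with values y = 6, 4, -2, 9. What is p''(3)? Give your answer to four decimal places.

Write σ_i for p''(x_i). With h_i = 1, 1, 1 and divided differences Δ_i = -2, -6, 11, the continuity of p' gives the tridiagonal system
  1·σ_0 + 4·σ_1 + 1·σ_2 = 6(Δ_1 - Δ_0) = -24
  1·σ_1 + 4·σ_2 + 1·σ_3 = 6(Δ_2 - Δ_1) = 102
Natural end conditions: σ_0 = σ_3 = 0.
Hence σ_0 = 0, σ_1 = -66/5, σ_2 = 144/5, σ_3 = 0.

-13.2000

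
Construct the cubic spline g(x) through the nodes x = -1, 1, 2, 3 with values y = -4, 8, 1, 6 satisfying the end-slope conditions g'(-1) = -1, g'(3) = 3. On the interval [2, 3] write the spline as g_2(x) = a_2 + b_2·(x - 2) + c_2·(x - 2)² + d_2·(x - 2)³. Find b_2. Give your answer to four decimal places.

With M_i denoting the second derivative at x_i, h_i = 2, 1, 1, and Δ_i = (y_(i+1) − y_i)/h_i = 6, -7, 5:
  2·M_0 + 6·M_1 + 1·M_2 = 6(Δ_1 - Δ_0) = -78
  1·M_1 + 4·M_2 + 1·M_3 = 6(Δ_2 - Δ_1) = 72
Clamped end conditions give two more equations: 2h_0·M_0 + h_0·M_1 = 6(Δ_0 - g'(-1)) = 42 and h_2·M_2 + 2h_2·M_3 = 6(g'(3) - Δ_2) = -12.
Solving the tridiagonal system: M_0 = 257/11, M_1 = -283/11, M_2 = 326/11, M_3 = -229/11.
On [2, 3], with g_2(x) = a_2 + b_2·(x - 2) + c_2·(x - 2)² + d_2·(x - 2)³: c_2 = M_2/2 = 163/11, d_2 = (M_3 - M_2)/(6h_2) = -185/22, b_2 = Δ_2 - h_2(2M_2 + M_3)/6 = -31/22.

-1.4091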